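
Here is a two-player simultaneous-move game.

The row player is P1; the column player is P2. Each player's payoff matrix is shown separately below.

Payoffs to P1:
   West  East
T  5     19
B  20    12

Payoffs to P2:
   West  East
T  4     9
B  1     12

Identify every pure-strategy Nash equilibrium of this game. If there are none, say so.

The unique pure-strategy Nash equilibrium is (T, East).

For each player, find the best response to each opponent profile; mutual best responses are the pure NE.
P1 against West: payoffs 5, 20 → best response B.
P1 against East: payoffs 19, 12 → best response T.
P2 against T: payoffs 4, 9 → best response East.
P2 against B: payoffs 1, 12 → best response East.
Mutual best responses: (T, East).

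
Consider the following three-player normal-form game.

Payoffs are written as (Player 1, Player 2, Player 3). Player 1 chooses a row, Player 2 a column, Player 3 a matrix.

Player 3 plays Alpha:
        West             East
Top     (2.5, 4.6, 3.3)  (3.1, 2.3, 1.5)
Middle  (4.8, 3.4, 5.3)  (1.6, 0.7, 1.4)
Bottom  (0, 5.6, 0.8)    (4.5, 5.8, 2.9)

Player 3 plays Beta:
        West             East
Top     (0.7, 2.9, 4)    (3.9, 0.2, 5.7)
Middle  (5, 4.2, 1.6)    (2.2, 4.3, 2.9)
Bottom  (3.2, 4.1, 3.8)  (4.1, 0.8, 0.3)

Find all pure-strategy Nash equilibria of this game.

The pure Nash equilibria are (Middle, West, Alpha), (Bottom, East, Alpha).

Player 1 against (West, Alpha): payoffs 2.5, 4.8, 0 → best response Middle.
Player 1 against (West, Beta): payoffs 0.7, 5, 3.2 → best response Middle.
Player 1 against (East, Alpha): payoffs 3.1, 1.6, 4.5 → best response Bottom.
Player 1 against (East, Beta): payoffs 3.9, 2.2, 4.1 → best response Bottom.
Player 2 against (Top, Alpha): payoffs 4.6, 2.3 → best response West.
Player 2 against (Top, Beta): payoffs 2.9, 0.2 → best response West.
Player 2 against (Middle, Alpha): payoffs 3.4, 0.7 → best response West.
Player 2 against (Middle, Beta): payoffs 4.2, 4.3 → best response East.
Player 2 against (Bottom, Alpha): payoffs 5.6, 5.8 → best response East.
Player 2 against (Bottom, Beta): payoffs 4.1, 0.8 → best response West.
Player 3 against (Top, West): payoffs 3.3, 4 → best response Beta.
Player 3 against (Top, East): payoffs 1.5, 5.7 → best response Beta.
Player 3 against (Middle, West): payoffs 5.3, 1.6 → best response Alpha.
Player 3 against (Middle, East): payoffs 1.4, 2.9 → best response Beta.
Player 3 against (Bottom, West): payoffs 0.8, 3.8 → best response Beta.
Player 3 against (Bottom, East): payoffs 2.9, 0.3 → best response Alpha.
Mutual best responses: (Middle, West, Alpha); (Bottom, East, Alpha).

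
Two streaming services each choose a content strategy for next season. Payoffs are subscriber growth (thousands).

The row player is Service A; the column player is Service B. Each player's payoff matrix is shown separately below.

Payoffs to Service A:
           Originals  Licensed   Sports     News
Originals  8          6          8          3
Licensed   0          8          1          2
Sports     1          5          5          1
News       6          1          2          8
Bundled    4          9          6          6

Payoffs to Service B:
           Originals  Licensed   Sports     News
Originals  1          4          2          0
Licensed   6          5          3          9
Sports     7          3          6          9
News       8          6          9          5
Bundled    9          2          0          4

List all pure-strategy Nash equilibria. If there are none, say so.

No pure-strategy Nash equilibrium.

For each player, find the best response to each opponent profile; mutual best responses are the pure NE.
Service A against Originals: payoffs 8, 0, 1, 6, 4 → best response Originals.
Service A against Licensed: payoffs 6, 8, 5, 1, 9 → best response Bundled.
Service A against Sports: payoffs 8, 1, 5, 2, 6 → best response Originals.
Service A against News: payoffs 3, 2, 1, 8, 6 → best response News.
Service B against Originals: payoffs 1, 4, 2, 0 → best response Licensed.
Service B against Licensed: payoffs 6, 5, 3, 9 → best response News.
Service B against Sports: payoffs 7, 3, 6, 9 → best response News.
Service B against News: payoffs 8, 6, 9, 5 → best response Sports.
Service B against Bundled: payoffs 9, 2, 0, 4 → best response Originals.
No profile is a mutual best response for all players.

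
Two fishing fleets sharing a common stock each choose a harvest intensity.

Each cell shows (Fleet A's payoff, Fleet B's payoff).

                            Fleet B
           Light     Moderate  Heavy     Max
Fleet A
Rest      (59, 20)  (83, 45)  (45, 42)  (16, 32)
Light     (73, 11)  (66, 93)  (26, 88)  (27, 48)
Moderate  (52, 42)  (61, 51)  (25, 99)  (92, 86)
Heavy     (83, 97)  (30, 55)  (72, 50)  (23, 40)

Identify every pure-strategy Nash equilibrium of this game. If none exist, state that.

Fleet A against Light: payoffs 59, 73, 52, 83 → best response Heavy.
Fleet A against Moderate: payoffs 83, 66, 61, 30 → best response Rest.
Fleet A against Heavy: payoffs 45, 26, 25, 72 → best response Heavy.
Fleet A against Max: payoffs 16, 27, 92, 23 → best response Moderate.
Fleet B against Rest: payoffs 20, 45, 42, 32 → best response Moderate.
Fleet B against Light: payoffs 11, 93, 88, 48 → best response Moderate.
Fleet B against Moderate: payoffs 42, 51, 99, 86 → best response Heavy.
Fleet B against Heavy: payoffs 97, 55, 50, 40 → best response Light.
Mutual best responses: (Rest, Moderate); (Heavy, Light).

Pure-strategy Nash equilibria: (Rest, Moderate); (Heavy, Light)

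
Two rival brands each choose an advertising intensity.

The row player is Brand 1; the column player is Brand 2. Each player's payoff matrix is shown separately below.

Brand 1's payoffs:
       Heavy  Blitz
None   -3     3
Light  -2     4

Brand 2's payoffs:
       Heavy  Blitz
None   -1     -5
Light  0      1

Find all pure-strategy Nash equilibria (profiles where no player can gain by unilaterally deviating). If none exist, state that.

(None, Heavy): Brand 1 can switch to Light (-3 → -2). Not NE.
(None, Blitz): Brand 1 can switch to Light (3 → 4). Not NE.
(Light, Heavy): Brand 2 can switch to Blitz (0 → 1). Not NE.
(Light, Blitz): Brand 1 gets 4, best alternative 3; Brand 2 gets 1, best alternative 0. No profitable deviation — NE.

Pure NE: (Light, Blitz)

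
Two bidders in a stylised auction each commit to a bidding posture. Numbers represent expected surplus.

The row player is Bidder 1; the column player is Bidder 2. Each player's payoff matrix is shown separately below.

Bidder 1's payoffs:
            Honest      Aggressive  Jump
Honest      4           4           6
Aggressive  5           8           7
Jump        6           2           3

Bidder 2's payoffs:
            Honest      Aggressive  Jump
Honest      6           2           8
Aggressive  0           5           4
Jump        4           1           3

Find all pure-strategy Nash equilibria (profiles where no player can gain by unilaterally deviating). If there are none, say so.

Bidder 1 against Honest: payoffs 4, 5, 6 → best response Jump.
Bidder 1 against Aggressive: payoffs 4, 8, 2 → best response Aggressive.
Bidder 1 against Jump: payoffs 6, 7, 3 → best response Aggressive.
Bidder 2 against Honest: payoffs 6, 2, 8 → best response Jump.
Bidder 2 against Aggressive: payoffs 0, 5, 4 → best response Aggressive.
Bidder 2 against Jump: payoffs 4, 1, 3 → best response Honest.
Mutual best responses: (Aggressive, Aggressive); (Jump, Honest).

Pure-strategy Nash equilibria: (Aggressive, Aggressive); (Jump, Honest)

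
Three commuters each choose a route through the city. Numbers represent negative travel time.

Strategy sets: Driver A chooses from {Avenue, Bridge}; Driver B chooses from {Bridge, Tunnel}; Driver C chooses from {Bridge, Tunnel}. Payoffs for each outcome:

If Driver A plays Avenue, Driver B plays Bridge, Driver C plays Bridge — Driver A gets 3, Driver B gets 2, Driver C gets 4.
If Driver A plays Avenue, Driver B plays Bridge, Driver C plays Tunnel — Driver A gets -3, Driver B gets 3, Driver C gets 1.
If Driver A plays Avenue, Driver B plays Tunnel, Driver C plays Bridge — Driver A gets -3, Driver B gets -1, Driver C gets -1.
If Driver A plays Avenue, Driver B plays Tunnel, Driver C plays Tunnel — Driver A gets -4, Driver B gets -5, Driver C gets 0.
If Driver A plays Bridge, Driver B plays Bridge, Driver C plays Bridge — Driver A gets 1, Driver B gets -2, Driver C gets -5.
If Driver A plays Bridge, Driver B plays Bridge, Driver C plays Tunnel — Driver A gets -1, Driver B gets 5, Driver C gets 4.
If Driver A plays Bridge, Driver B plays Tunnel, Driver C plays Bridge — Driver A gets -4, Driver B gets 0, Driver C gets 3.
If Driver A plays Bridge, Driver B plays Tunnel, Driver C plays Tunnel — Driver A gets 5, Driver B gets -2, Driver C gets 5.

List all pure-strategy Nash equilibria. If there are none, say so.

Pure-strategy Nash equilibria: (Avenue, Bridge, Bridge) and (Bridge, Bridge, Tunnel)

Driver A against (Bridge, Bridge): payoffs 3, 1 → best response Avenue.
Driver A against (Bridge, Tunnel): payoffs -3, -1 → best response Bridge.
Driver A against (Tunnel, Bridge): payoffs -3, -4 → best response Avenue.
Driver A against (Tunnel, Tunnel): payoffs -4, 5 → best response Bridge.
Driver B against (Avenue, Bridge): payoffs 2, -1 → best response Bridge.
Driver B against (Avenue, Tunnel): payoffs 3, -5 → best response Bridge.
Driver B against (Bridge, Bridge): payoffs -2, 0 → best response Tunnel.
Driver B against (Bridge, Tunnel): payoffs 5, -2 → best response Bridge.
Driver C against (Avenue, Bridge): payoffs 4, 1 → best response Bridge.
Driver C against (Avenue, Tunnel): payoffs -1, 0 → best response Tunnel.
Driver C against (Bridge, Bridge): payoffs -5, 4 → best response Tunnel.
Driver C against (Bridge, Tunnel): payoffs 3, 5 → best response Tunnel.
Mutual best responses: (Avenue, Bridge, Bridge); (Bridge, Bridge, Tunnel).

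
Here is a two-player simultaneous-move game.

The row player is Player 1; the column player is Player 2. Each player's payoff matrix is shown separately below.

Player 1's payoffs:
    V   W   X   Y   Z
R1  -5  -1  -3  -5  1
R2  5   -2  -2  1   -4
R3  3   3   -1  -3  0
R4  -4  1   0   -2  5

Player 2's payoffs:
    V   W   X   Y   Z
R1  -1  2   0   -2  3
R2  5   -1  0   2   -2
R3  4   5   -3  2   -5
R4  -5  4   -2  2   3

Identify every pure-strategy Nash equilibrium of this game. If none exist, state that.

Pure-strategy Nash equilibria: (R2, V); (R3, W)

Player 1 against V: payoffs -5, 5, 3, -4 → best response R2.
Player 1 against W: payoffs -1, -2, 3, 1 → best response R3.
Player 1 against X: payoffs -3, -2, -1, 0 → best response R4.
Player 1 against Y: payoffs -5, 1, -3, -2 → best response R2.
Player 1 against Z: payoffs 1, -4, 0, 5 → best response R4.
Player 2 against R1: payoffs -1, 2, 0, -2, 3 → best response Z.
Player 2 against R2: payoffs 5, -1, 0, 2, -2 → best response V.
Player 2 against R3: payoffs 4, 5, -3, 2, -5 → best response W.
Player 2 against R4: payoffs -5, 4, -2, 2, 3 → best response W.
Mutual best responses: (R2, V); (R3, W).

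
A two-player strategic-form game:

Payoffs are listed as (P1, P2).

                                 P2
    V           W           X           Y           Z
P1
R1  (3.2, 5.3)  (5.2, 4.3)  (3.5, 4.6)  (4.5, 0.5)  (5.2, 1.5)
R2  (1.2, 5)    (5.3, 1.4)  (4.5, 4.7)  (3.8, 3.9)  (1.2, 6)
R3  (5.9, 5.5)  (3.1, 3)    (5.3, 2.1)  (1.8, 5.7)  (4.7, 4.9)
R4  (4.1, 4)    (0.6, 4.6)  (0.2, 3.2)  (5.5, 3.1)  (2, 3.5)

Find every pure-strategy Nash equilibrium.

P1 against V: payoffs 3.2, 1.2, 5.9, 4.1 → best response R3.
P1 against W: payoffs 5.2, 5.3, 3.1, 0.6 → best response R2.
P1 against X: payoffs 3.5, 4.5, 5.3, 0.2 → best response R3.
P1 against Y: payoffs 4.5, 3.8, 1.8, 5.5 → best response R4.
P1 against Z: payoffs 5.2, 1.2, 4.7, 2 → best response R1.
P2 against R1: payoffs 5.3, 4.3, 4.6, 0.5, 1.5 → best response V.
P2 against R2: payoffs 5, 1.4, 4.7, 3.9, 6 → best response Z.
P2 against R3: payoffs 5.5, 3, 2.1, 5.7, 4.9 → best response Y.
P2 against R4: payoffs 4, 4.6, 3.2, 3.1, 3.5 → best response W.
No profile is a mutual best response for all players.

There is no pure-strategy Nash equilibrium.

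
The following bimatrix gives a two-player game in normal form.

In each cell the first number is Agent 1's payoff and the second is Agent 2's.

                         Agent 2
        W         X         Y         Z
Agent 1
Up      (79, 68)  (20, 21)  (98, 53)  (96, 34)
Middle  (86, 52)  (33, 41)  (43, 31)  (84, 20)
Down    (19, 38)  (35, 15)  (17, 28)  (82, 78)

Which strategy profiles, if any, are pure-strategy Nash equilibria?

(Up, W): Agent 1 can switch to Middle (79 → 86). Not NE.
(Up, X): Agent 1 can switch to Middle (20 → 33). Not NE.
(Up, Y): Agent 2 can switch to W (53 → 68). Not NE.
(Up, Z): Agent 2 can switch to W (34 → 68). Not NE.
(Middle, W): Agent 1 gets 86, best alternative 79; Agent 2 gets 52, best alternative 41. No profitable deviation — NE.
(Middle, X): Agent 1 can switch to Down (33 → 35). Not NE.
(Middle, Y): Agent 1 can switch to Up (43 → 98). Not NE.
(Middle, Z): Agent 1 can switch to Up (84 → 96). Not NE.
(Down, W): Agent 1 can switch to Up (19 → 79). Not NE.
(The remaining 3 profiles each have a profitable deviation by the same check.)

The unique pure-strategy Nash equilibrium is (Middle, W).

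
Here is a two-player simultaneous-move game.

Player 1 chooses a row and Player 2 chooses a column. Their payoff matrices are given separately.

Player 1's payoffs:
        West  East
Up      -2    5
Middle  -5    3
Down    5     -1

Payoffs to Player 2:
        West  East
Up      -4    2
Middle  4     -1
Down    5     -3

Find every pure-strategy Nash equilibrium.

Pure-strategy Nash equilibria: (Up, East) and (Down, West)

Player 1 against West: payoffs -2, -5, 5 → best response Down.
Player 1 against East: payoffs 5, 3, -1 → best response Up.
Player 2 against Up: payoffs -4, 2 → best response East.
Player 2 against Middle: payoffs 4, -1 → best response West.
Player 2 against Down: payoffs 5, -3 → best response West.
Mutual best responses: (Up, East); (Down, West).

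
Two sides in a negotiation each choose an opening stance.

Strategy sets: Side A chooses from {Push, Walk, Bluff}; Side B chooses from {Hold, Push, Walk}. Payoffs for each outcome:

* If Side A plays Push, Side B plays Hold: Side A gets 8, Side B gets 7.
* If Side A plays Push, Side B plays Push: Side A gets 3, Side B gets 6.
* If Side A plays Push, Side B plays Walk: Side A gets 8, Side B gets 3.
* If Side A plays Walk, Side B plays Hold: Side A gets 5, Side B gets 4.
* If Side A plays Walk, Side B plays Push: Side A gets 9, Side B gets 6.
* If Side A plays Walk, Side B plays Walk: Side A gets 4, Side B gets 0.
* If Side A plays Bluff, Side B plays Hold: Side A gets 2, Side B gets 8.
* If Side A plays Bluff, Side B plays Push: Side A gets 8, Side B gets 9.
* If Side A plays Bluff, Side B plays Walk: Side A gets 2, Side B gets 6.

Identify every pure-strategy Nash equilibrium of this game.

The pure Nash equilibria are (Push, Hold) and (Walk, Push).

Side A against Hold: payoffs 8, 5, 2 → best response Push.
Side A against Push: payoffs 3, 9, 8 → best response Walk.
Side A against Walk: payoffs 8, 4, 2 → best response Push.
Side B against Push: payoffs 7, 6, 3 → best response Hold.
Side B against Walk: payoffs 4, 6, 0 → best response Push.
Side B against Bluff: payoffs 8, 9, 6 → best response Push.
Mutual best responses: (Push, Hold); (Walk, Push).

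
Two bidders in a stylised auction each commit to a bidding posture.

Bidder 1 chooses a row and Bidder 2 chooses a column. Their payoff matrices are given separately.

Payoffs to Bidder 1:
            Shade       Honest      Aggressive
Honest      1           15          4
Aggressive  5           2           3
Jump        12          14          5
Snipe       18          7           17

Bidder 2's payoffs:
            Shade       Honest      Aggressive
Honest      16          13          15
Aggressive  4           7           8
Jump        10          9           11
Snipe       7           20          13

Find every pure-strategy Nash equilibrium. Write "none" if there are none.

Bidder 1 against Shade: payoffs 1, 5, 12, 18 → best response Snipe.
Bidder 1 against Honest: payoffs 15, 2, 14, 7 → best response Honest.
Bidder 1 against Aggressive: payoffs 4, 3, 5, 17 → best response Snipe.
Bidder 2 against Honest: payoffs 16, 13, 15 → best response Shade.
Bidder 2 against Aggressive: payoffs 4, 7, 8 → best response Aggressive.
Bidder 2 against Jump: payoffs 10, 9, 11 → best response Aggressive.
Bidder 2 against Snipe: payoffs 7, 20, 13 → best response Honest.
No profile is a mutual best response for all players.

There is no pure-strategy Nash equilibrium.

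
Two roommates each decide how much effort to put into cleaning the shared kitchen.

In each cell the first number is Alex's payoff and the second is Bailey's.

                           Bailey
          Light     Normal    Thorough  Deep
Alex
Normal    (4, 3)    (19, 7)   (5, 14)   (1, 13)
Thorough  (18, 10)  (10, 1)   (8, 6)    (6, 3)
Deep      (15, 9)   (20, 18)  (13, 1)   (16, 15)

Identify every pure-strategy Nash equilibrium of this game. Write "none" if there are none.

The pure Nash equilibria are (Thorough, Light) and (Deep, Normal).

For each player, find the best response to each opponent profile; mutual best responses are the pure NE.
Alex against Light: payoffs 4, 18, 15 → best response Thorough.
Alex against Normal: payoffs 19, 10, 20 → best response Deep.
Alex against Thorough: payoffs 5, 8, 13 → best response Deep.
Alex against Deep: payoffs 1, 6, 16 → best response Deep.
Bailey against Normal: payoffs 3, 7, 14, 13 → best response Thorough.
Bailey against Thorough: payoffs 10, 1, 6, 3 → best response Light.
Bailey against Deep: payoffs 9, 18, 1, 15 → best response Normal.
Mutual best responses: (Thorough, Light); (Deep, Normal).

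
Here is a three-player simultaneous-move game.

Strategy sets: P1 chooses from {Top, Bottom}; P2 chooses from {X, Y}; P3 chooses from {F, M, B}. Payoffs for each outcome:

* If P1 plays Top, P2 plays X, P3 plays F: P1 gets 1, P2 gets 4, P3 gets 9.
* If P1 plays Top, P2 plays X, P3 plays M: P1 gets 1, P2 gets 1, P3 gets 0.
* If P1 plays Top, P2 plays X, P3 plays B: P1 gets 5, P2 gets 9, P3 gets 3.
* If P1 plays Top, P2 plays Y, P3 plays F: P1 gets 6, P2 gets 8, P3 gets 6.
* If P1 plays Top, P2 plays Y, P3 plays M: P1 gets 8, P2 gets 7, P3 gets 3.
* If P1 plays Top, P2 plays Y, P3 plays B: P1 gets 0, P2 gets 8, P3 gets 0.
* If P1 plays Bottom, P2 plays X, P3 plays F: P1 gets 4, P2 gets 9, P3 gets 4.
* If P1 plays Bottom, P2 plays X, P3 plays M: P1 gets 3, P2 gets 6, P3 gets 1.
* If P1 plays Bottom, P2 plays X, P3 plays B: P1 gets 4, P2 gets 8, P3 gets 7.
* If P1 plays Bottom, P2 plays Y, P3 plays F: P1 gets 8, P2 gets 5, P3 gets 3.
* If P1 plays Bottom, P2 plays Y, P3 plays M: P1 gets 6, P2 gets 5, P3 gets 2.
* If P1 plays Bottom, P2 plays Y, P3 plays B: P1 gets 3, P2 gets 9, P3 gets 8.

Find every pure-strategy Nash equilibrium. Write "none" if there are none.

(Bottom, Y, B)

Check each profile: it is a Nash equilibrium iff no player can strictly gain by switching unilaterally.
(Top, X, F): P1 can switch to Bottom (1 → 4). Not NE.
(Top, X, M): P1 can switch to Bottom (1 → 3). Not NE.
(Top, X, B): P3 can switch to F (3 → 9). Not NE.
(Top, Y, F): P1 can switch to Bottom (6 → 8). Not NE.
(Top, Y, M): P3 can switch to F (3 → 6). Not NE.
(Top, Y, B): P1 can switch to Bottom (0 → 3). Not NE.
(Bottom, Y, B): P1 gets 3, best alternative 0; P2 gets 9, best alternative 8; P3 gets 8, best alternative 3. No profitable deviation — NE.
(The remaining 5 profiles each have a profitable deviation by the same check.)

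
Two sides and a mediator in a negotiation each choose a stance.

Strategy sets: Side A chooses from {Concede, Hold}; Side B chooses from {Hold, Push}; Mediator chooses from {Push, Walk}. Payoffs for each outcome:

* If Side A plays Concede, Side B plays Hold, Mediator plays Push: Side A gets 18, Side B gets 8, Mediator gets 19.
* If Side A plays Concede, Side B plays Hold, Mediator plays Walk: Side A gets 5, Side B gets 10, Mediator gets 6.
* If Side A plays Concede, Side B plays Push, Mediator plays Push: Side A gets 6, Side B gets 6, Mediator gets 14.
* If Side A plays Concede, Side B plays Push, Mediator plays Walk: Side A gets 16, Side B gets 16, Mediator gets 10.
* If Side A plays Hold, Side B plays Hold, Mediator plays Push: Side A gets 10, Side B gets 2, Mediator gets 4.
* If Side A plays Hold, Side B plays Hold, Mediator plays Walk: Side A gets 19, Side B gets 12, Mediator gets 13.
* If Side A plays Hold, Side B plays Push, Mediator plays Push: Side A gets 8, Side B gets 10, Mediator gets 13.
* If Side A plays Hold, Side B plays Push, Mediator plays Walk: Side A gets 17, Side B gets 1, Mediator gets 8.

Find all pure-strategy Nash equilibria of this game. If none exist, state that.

For each player, find the best response to each opponent profile; mutual best responses are the pure NE.
Side A against (Hold, Push): payoffs 18, 10 → best response Concede.
Side A against (Hold, Walk): payoffs 5, 19 → best response Hold.
Side A against (Push, Push): payoffs 6, 8 → best response Hold.
Side A against (Push, Walk): payoffs 16, 17 → best response Hold.
Side B against (Concede, Push): payoffs 8, 6 → best response Hold.
Side B against (Concede, Walk): payoffs 10, 16 → best response Push.
Side B against (Hold, Push): payoffs 2, 10 → best response Push.
Side B against (Hold, Walk): payoffs 12, 1 → best response Hold.
Mediator against (Concede, Hold): payoffs 19, 6 → best response Push.
Mediator against (Concede, Push): payoffs 14, 10 → best response Push.
Mediator against (Hold, Hold): payoffs 4, 13 → best response Walk.
Mediator against (Hold, Push): payoffs 13, 8 → best response Push.
Mutual best responses: (Concede, Hold, Push); (Hold, Hold, Walk); (Hold, Push, Push).

Pure-strategy Nash equilibria: (Concede, Hold, Push) and (Hold, Hold, Walk) and (Hold, Push, Push)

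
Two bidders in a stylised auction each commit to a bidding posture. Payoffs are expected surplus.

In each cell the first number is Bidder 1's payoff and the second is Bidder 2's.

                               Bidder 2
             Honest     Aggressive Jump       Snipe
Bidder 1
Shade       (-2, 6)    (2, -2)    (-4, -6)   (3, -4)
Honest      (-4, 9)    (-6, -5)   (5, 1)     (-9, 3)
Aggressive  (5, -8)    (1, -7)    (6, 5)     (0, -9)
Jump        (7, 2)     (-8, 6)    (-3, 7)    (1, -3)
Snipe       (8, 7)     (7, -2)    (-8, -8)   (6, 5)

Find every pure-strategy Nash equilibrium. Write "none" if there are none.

Bidder 1 against Honest: payoffs -2, -4, 5, 7, 8 → best response Snipe.
Bidder 1 against Aggressive: payoffs 2, -6, 1, -8, 7 → best response Snipe.
Bidder 1 against Jump: payoffs -4, 5, 6, -3, -8 → best response Aggressive.
Bidder 1 against Snipe: payoffs 3, -9, 0, 1, 6 → best response Snipe.
Bidder 2 against Shade: payoffs 6, -2, -6, -4 → best response Honest.
Bidder 2 against Honest: payoffs 9, -5, 1, 3 → best response Honest.
Bidder 2 against Aggressive: payoffs -8, -7, 5, -9 → best response Jump.
Bidder 2 against Jump: payoffs 2, 6, 7, -3 → best response Jump.
Bidder 2 against Snipe: payoffs 7, -2, -8, 5 → best response Honest.
Mutual best responses: (Aggressive, Jump); (Snipe, Honest).

The pure Nash equilibria are (Aggressive, Jump) and (Snipe, Honest).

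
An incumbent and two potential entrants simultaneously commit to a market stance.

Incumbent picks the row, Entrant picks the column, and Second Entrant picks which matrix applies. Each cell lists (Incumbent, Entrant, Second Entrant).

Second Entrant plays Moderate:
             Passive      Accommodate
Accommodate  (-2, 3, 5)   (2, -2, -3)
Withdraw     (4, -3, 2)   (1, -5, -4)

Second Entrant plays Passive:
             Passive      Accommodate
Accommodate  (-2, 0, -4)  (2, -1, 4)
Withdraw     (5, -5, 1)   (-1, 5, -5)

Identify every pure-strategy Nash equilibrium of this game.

Incumbent against (Passive, Moderate): payoffs -2, 4 → best response Withdraw.
Incumbent against (Passive, Passive): payoffs -2, 5 → best response Withdraw.
Incumbent against (Accommodate, Moderate): payoffs 2, 1 → best response Accommodate.
Incumbent against (Accommodate, Passive): payoffs 2, -1 → best response Accommodate.
Entrant against (Accommodate, Moderate): payoffs 3, -2 → best response Passive.
Entrant against (Accommodate, Passive): payoffs 0, -1 → best response Passive.
Entrant against (Withdraw, Moderate): payoffs -3, -5 → best response Passive.
Entrant against (Withdraw, Passive): payoffs -5, 5 → best response Accommodate.
Second Entrant against (Accommodate, Passive): payoffs 5, -4 → best response Moderate.
Second Entrant against (Accommodate, Accommodate): payoffs -3, 4 → best response Passive.
Second Entrant against (Withdraw, Passive): payoffs 2, 1 → best response Moderate.
Second Entrant against (Withdraw, Accommodate): payoffs -4, -5 → best response Moderate.
Mutual best responses: (Withdraw, Passive, Moderate).

(Withdraw, Passive, Moderate)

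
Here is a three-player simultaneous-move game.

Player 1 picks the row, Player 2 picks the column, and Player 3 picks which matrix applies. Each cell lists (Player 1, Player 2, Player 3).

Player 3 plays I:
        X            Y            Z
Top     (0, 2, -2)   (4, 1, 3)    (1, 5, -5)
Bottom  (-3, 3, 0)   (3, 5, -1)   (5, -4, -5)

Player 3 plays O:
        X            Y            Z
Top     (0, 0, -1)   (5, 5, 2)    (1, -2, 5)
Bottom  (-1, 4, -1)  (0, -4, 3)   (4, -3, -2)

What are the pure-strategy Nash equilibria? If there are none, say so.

none

Player 1 against (X, I): payoffs 0, -3 → best response Top.
Player 1 against (X, O): payoffs 0, -1 → best response Top.
Player 1 against (Y, I): payoffs 4, 3 → best response Top.
Player 1 against (Y, O): payoffs 5, 0 → best response Top.
Player 1 against (Z, I): payoffs 1, 5 → best response Bottom.
Player 1 against (Z, O): payoffs 1, 4 → best response Bottom.
Player 2 against (Top, I): payoffs 2, 1, 5 → best response Z.
Player 2 against (Top, O): payoffs 0, 5, -2 → best response Y.
Player 2 against (Bottom, I): payoffs 3, 5, -4 → best response Y.
Player 2 against (Bottom, O): payoffs 4, -4, -3 → best response X.
Player 3 against (Top, X): payoffs -2, -1 → best response O.
Player 3 against (Top, Y): payoffs 3, 2 → best response I.
Player 3 against (Top, Z): payoffs -5, 5 → best response O.
Player 3 against (Bottom, X): payoffs 0, -1 → best response I.
Player 3 against (Bottom, Y): payoffs -1, 3 → best response O.
Player 3 against (Bottom, Z): payoffs -5, -2 → best response O.
No profile is a mutual best response for all players.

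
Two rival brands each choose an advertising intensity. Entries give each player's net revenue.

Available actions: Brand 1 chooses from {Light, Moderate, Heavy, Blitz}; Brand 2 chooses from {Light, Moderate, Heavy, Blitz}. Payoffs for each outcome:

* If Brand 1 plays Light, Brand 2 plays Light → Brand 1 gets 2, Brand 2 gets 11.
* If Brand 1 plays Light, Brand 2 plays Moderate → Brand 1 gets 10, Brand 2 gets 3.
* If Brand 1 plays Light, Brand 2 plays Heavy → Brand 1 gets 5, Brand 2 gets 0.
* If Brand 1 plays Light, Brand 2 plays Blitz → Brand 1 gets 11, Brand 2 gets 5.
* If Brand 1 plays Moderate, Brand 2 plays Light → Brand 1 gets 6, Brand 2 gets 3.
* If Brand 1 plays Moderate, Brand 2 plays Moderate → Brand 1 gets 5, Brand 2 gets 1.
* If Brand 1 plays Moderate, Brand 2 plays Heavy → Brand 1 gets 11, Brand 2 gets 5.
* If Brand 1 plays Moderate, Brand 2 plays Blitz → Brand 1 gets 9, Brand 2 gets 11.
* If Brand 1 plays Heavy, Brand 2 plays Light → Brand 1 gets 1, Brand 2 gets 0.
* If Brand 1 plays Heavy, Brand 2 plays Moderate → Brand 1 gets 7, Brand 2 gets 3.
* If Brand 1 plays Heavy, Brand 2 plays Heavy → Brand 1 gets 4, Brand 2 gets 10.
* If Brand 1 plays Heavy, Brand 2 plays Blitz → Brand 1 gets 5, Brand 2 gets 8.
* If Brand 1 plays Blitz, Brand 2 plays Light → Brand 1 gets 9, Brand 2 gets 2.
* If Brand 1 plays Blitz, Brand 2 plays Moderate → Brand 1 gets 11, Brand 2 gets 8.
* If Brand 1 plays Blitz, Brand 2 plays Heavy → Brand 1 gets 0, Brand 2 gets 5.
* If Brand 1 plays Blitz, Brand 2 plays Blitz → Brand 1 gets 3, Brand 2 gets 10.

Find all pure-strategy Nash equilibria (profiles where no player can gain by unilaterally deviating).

There is no pure-strategy Nash equilibrium.

For each strategy profile, look for a profitable unilateral deviation.
(Light, Light): Brand 1 can switch to Moderate (2 → 6). Not NE.
(Light, Moderate): Brand 1 can switch to Blitz (10 → 11). Not NE.
(Light, Heavy): Brand 1 can switch to Moderate (5 → 11). Not NE.
(Light, Blitz): Brand 2 can switch to Light (5 → 11). Not NE.
(Moderate, Light): Brand 1 can switch to Blitz (6 → 9). Not NE.
(Moderate, Moderate): Brand 1 can switch to Light (5 → 10). Not NE.
(The remaining 10 profiles each have a profitable deviation by the same check.)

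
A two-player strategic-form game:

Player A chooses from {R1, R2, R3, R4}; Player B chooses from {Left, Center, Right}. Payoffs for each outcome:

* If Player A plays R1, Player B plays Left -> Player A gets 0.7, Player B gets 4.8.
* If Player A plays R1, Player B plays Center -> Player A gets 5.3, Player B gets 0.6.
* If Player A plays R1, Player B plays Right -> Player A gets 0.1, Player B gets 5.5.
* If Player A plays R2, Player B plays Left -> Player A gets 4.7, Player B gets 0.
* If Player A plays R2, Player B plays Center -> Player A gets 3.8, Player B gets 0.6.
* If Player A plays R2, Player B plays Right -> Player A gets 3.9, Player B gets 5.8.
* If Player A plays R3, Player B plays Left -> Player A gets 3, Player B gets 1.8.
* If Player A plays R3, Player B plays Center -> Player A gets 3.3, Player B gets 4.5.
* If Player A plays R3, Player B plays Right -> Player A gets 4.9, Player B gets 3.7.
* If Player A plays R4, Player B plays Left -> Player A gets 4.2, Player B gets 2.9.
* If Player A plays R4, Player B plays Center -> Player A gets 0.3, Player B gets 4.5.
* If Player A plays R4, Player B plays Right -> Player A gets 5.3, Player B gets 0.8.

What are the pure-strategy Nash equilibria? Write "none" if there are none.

(R1, Left): Player A can switch to R2 (0.7 → 4.7). Not NE.
(R1, Center): Player B can switch to Left (0.6 → 4.8). Not NE.
(R1, Right): Player A can switch to R2 (0.1 → 3.9). Not NE.
(R2, Left): Player B can switch to Center (0 → 0.6). Not NE.
(R2, Center): Player A can switch to R1 (3.8 → 5.3). Not NE.
(R2, Right): Player A can switch to R3 (3.9 → 4.9). Not NE.
(R3, Left): Player A can switch to R2 (3 → 4.7). Not NE.
(R3, Center): Player A can switch to R1 (3.3 → 5.3). Not NE.
(R3, Right): Player A can switch to R4 (4.9 → 5.3). Not NE.
(R4, Left): Player A can switch to R2 (4.2 → 4.7). Not NE.
(The remaining 2 profiles each have a profitable deviation by the same check.)

No pure-strategy Nash equilibrium.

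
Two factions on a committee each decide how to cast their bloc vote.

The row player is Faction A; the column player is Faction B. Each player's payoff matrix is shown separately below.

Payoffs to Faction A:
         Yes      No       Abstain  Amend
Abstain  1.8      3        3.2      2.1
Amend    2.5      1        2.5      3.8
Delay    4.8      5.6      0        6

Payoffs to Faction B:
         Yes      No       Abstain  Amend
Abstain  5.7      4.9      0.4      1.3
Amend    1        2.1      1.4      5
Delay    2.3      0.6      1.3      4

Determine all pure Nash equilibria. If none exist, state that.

The unique pure-strategy Nash equilibrium is (Delay, Amend).

Faction A against Yes: payoffs 1.8, 2.5, 4.8 → best response Delay.
Faction A against No: payoffs 3, 1, 5.6 → best response Delay.
Faction A against Abstain: payoffs 3.2, 2.5, 0 → best response Abstain.
Faction A against Amend: payoffs 2.1, 3.8, 6 → best response Delay.
Faction B against Abstain: payoffs 5.7, 4.9, 0.4, 1.3 → best response Yes.
Faction B against Amend: payoffs 1, 2.1, 1.4, 5 → best response Amend.
Faction B against Delay: payoffs 2.3, 0.6, 1.3, 4 → best response Amend.
Mutual best responses: (Delay, Amend).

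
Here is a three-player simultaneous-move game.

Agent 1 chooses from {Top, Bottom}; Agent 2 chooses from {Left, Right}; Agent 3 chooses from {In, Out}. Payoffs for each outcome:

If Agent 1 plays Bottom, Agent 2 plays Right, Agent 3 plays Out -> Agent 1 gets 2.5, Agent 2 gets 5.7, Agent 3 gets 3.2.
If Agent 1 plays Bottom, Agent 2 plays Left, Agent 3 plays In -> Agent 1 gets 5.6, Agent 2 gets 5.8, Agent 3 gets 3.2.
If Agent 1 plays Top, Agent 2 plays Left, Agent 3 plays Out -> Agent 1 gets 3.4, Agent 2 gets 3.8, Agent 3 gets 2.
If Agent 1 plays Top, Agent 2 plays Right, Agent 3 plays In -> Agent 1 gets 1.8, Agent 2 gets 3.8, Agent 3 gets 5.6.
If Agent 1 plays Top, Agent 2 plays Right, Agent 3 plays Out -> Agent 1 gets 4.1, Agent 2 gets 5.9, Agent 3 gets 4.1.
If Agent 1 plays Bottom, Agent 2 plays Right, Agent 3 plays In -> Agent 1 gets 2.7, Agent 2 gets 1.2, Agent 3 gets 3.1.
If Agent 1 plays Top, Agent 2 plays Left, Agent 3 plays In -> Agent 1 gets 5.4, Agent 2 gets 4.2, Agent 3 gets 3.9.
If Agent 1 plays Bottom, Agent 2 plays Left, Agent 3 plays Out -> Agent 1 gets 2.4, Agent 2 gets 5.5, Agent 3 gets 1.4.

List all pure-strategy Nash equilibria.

(Bottom, Left, In)

(Top, Left, In): Agent 1 can switch to Bottom (5.4 → 5.6). Not NE.
(Top, Left, Out): Agent 2 can switch to Right (3.8 → 5.9). Not NE.
(Top, Right, In): Agent 1 can switch to Bottom (1.8 → 2.7). Not NE.
(Top, Right, Out): Agent 3 can switch to In (4.1 → 5.6). Not NE.
(Bottom, Left, In): Agent 1 gets 5.6, best alternative 5.4; Agent 2 gets 5.8, best alternative 1.2; Agent 3 gets 3.2, best alternative 1.4. No profitable deviation — NE.
(Bottom, Left, Out): Agent 1 can switch to Top (2.4 → 3.4). Not NE.
(Bottom, Right, In): Agent 2 can switch to Left (1.2 → 5.8). Not NE.
(Bottom, Right, Out): Agent 1 can switch to Top (2.5 → 4.1). Not NE.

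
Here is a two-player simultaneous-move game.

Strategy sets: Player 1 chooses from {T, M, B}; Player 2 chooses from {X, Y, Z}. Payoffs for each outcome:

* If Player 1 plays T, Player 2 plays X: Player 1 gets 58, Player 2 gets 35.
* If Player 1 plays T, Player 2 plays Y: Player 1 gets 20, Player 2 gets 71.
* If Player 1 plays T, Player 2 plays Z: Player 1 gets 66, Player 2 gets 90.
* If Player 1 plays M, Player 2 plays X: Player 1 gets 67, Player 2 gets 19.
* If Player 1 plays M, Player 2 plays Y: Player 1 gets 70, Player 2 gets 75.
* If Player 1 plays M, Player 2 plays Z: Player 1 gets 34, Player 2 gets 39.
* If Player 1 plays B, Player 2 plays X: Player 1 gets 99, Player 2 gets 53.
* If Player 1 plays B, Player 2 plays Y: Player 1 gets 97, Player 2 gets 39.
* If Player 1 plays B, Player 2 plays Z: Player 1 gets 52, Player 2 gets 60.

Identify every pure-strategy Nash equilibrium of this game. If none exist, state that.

The unique pure-strategy Nash equilibrium is (T, Z).

(T, X): Player 1 can switch to M (58 → 67). Not NE.
(T, Y): Player 1 can switch to M (20 → 70). Not NE.
(T, Z): Player 1 gets 66, best alternative 52; Player 2 gets 90, best alternative 71. No profitable deviation — NE.
(M, X): Player 1 can switch to B (67 → 99). Not NE.
(M, Y): Player 1 can switch to B (70 → 97). Not NE.
(M, Z): Player 1 can switch to T (34 → 66). Not NE.
(B, X): Player 2 can switch to Z (53 → 60). Not NE.
(B, Y): Player 2 can switch to X (39 → 53). Not NE.
(B, Z): Player 1 can switch to T (52 → 66). Not NE.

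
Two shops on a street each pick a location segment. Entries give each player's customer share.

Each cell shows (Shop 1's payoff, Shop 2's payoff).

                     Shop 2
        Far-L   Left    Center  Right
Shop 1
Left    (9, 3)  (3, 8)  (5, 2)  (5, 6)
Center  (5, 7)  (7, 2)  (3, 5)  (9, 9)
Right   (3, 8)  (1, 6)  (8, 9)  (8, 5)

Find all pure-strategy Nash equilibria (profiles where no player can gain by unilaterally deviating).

The pure Nash equilibria are (Center, Right), (Right, Center).

Shop 1 against Far-L: payoffs 9, 5, 3 → best response Left.
Shop 1 against Left: payoffs 3, 7, 1 → best response Center.
Shop 1 against Center: payoffs 5, 3, 8 → best response Right.
Shop 1 against Right: payoffs 5, 9, 8 → best response Center.
Shop 2 against Left: payoffs 3, 8, 2, 6 → best response Left.
Shop 2 against Center: payoffs 7, 2, 5, 9 → best response Right.
Shop 2 against Right: payoffs 8, 6, 9, 5 → best response Center.
Mutual best responses: (Center, Right); (Right, Center).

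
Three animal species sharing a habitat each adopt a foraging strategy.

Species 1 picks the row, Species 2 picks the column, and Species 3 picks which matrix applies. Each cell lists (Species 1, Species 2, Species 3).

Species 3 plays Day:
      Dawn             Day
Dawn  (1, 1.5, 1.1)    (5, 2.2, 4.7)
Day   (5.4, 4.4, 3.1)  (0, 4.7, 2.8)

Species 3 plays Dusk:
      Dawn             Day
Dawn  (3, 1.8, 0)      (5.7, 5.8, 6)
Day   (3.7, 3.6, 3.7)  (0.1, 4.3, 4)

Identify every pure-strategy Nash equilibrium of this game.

Mark each player's best response to every combination of opponents' strategies; a profile where every player is best-responding is a pure Nash equilibrium.
Species 1 against (Dawn, Day): payoffs 1, 5.4 → best response Day.
Species 1 against (Dawn, Dusk): payoffs 3, 3.7 → best response Day.
Species 1 against (Day, Day): payoffs 5, 0 → best response Dawn.
Species 1 against (Day, Dusk): payoffs 5.7, 0.1 → best response Dawn.
Species 2 against (Dawn, Day): payoffs 1.5, 2.2 → best response Day.
Species 2 against (Dawn, Dusk): payoffs 1.8, 5.8 → best response Day.
Species 2 against (Day, Day): payoffs 4.4, 4.7 → best response Day.
Species 2 against (Day, Dusk): payoffs 3.6, 4.3 → best response Day.
Species 3 against (Dawn, Dawn): payoffs 1.1, 0 → best response Day.
Species 3 against (Dawn, Day): payoffs 4.7, 6 → best response Dusk.
Species 3 against (Day, Dawn): payoffs 3.1, 3.7 → best response Dusk.
Species 3 against (Day, Day): payoffs 2.8, 4 → best response Dusk.
Mutual best responses: (Dawn, Day, Dusk).

(Dawn, Day, Dusk)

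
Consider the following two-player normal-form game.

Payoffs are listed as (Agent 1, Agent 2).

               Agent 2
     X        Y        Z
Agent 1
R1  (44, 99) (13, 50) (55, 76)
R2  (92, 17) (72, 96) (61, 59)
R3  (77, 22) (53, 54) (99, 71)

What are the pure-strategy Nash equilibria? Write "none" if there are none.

The pure Nash equilibria are (R2, Y); (R3, Z).

Mark each player's best response to every combination of opponents' strategies; a profile where every player is best-responding is a pure Nash equilibrium.
Agent 1 against X: payoffs 44, 92, 77 → best response R2.
Agent 1 against Y: payoffs 13, 72, 53 → best response R2.
Agent 1 against Z: payoffs 55, 61, 99 → best response R3.
Agent 2 against R1: payoffs 99, 50, 76 → best response X.
Agent 2 against R2: payoffs 17, 96, 59 → best response Y.
Agent 2 against R3: payoffs 22, 54, 71 → best response Z.
Mutual best responses: (R2, Y); (R3, Z).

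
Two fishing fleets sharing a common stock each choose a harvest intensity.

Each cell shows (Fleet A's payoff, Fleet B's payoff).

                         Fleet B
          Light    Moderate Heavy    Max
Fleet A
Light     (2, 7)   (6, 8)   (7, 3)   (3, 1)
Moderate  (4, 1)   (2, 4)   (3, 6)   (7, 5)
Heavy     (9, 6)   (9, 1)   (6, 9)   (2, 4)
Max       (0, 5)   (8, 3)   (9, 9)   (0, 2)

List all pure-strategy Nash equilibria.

The unique pure-strategy Nash equilibrium is (Max, Heavy).

Fleet A against Light: payoffs 2, 4, 9, 0 → best response Heavy.
Fleet A against Moderate: payoffs 6, 2, 9, 8 → best response Heavy.
Fleet A against Heavy: payoffs 7, 3, 6, 9 → best response Max.
Fleet A against Max: payoffs 3, 7, 2, 0 → best response Moderate.
Fleet B against Light: payoffs 7, 8, 3, 1 → best response Moderate.
Fleet B against Moderate: payoffs 1, 4, 6, 5 → best response Heavy.
Fleet B against Heavy: payoffs 6, 1, 9, 4 → best response Heavy.
Fleet B against Max: payoffs 5, 3, 9, 2 → best response Heavy.
Mutual best responses: (Max, Heavy).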